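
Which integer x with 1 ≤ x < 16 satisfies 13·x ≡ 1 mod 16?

5

16 = 1·13 + 3
13 = 4·3 + 1
3 = 3·1 + 0
Back-substituting gives 13·5 ≡ 1 (mod 16).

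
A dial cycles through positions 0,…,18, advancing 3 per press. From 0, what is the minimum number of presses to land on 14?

The inverse of 3 mod 19 is 13 (since 3·13 = 39 ≡ 1).
Multiplying both sides by 13: x ≡ 13·14 = 182 ≡ 11 (mod 19).
Check: 3·11 = 33 = 1·19 + 14.

11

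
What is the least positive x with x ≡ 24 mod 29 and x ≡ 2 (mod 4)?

Since 4·22 ≡ 1 (mod 29), take x = 2 + 4·((24−2)·22 mod 29) = 2 + 4·20 = 82.
Check: 82 mod 29 = 24, 82 mod 4 = 2.

82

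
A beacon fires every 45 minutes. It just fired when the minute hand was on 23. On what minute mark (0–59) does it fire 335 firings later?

335·45 = 15075.
Dividing 15075 by 60 gives quotient 251 and remainder 15.
(23 + 15) mod 60 = 38.

38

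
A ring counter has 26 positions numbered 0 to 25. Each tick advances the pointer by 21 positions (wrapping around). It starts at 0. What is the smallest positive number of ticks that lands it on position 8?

14

21⁻¹ ≡ 5 (mod 26) because 21·5 = 105 = 4·26 + 1.
So x ≡ 5·8 = 40 ≡ 14 (mod 26).
Check: 21·14 = 294 = 11·26 + 8.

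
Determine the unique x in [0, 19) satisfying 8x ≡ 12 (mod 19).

8⁻¹ ≡ 12 (mod 19) because 8·12 = 96 = 5·19 + 1.
So x ≡ 12·12 = 144 ≡ 11 (mod 19).
Check: 8·11 = 88 = 4·19 + 12.

11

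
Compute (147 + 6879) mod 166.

54

6879 = 41·166 + 73, so 6879 mod 166 = 73.
(147 + 73) mod 166 = 54.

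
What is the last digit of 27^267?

Last digits of 7^n: 7, 9, 3, 1 (period 4).
267 leaves remainder 3 on division by 4, so 27^267 ends in 3.

3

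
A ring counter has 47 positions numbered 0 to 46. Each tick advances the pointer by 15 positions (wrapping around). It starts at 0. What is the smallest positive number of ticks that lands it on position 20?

The inverse of 15 mod 47 is 22 (since 15·22 = 330 ≡ 1).
So x ≡ 22·20 = 440 ≡ 17 (mod 47).

17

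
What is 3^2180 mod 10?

Last digits of 3^n: 3, 9, 7, 1 (period 4).
2180 leaves remainder 0 on division by 4, so 3^2180 ends in 1.

1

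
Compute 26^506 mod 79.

76

By repeated squaring mod 79: 26^1≡26, 26^2≡44, 26^4≡40, 26^8≡20, 26^16≡5, 26^32≡25, 26^64≡72, 26^128≡49, 26^256≡31.
Since 506 = 2 + 8 + 16 + 32 + 64 + 128 + 256 in binary, 26^506 ≡ 44·20·5·25·72·49·31 ≡ 76 (mod 79).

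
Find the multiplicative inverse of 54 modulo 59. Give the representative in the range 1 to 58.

54·47 = 2538 = 43·59 + 1, so 54⁻¹ ≡ 47 (mod 59).

47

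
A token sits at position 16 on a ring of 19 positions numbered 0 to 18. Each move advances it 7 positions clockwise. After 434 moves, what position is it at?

434·7 = 3038.
3038 − 159·19 = 17, so 3038 ≡ 17 (mod 19).
(16 + 17) mod 19 = 14.

14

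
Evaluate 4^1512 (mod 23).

12

Square-and-reduce mod 23: 4^1≡4, 4^2≡16, 4^4≡3, 4^8≡9, 4^16≡12, 4^32≡6, 4^64≡13, 4^128≡8, 4^256≡18, 4^512≡2, 4^1024≡4.
1512 = 8 + 32 + 64 + 128 + 256 + 1024, so 4^1512 ≡ 9·6·13·8·18·4 ≡ 12 (mod 23).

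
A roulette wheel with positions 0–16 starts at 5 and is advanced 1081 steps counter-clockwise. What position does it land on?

12

Dividing 1081 by 17 gives quotient 63 and remainder 10.
(5 − 10) mod 17 = 12.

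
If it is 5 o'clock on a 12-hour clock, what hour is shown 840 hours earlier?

840 − 70·12 = 0, so 840 ≡ 0 (mod 12).
5 − 0 → 5 on a 12-hour dial.

5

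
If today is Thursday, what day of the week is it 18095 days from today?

Thursday

18095 mod 7 = 0 (since 2585·7 = 18095).
Thursday + 0 days → Thursday.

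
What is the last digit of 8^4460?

6

Powers of 8 mod 10 repeat with period 4: 8, 4, 2, 6.
4460 mod 4 = 0, so the last digit matches 8^4 = 6.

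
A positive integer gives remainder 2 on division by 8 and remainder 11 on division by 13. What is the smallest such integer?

50

x ≡ 2 (mod 8) gives x ∈ {2, 10, 18, 26, 34, 42, 50}.
The first of these with x mod 13 = 11 is 50.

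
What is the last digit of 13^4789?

3

Powers of 3 mod 10 repeat with period 4: 3, 9, 7, 1.
4789 mod 4 = 1, so the last digit matches 3^1 = 3.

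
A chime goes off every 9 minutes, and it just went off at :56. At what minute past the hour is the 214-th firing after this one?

214·9 = 1926.
Dividing 1926 by 60 gives quotient 32 and remainder 6.
(56 + 6) mod 60 = 2.

2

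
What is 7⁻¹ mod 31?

7·9 = 63 = 2·31 + 1, so 7⁻¹ ≡ 9 (mod 31).

9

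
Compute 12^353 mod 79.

By repeated squaring mod 79: 12^1≡12, 12^2≡65, 12^4≡38, 12^8≡22, 12^16≡10, 12^32≡21, 12^64≡46, 12^128≡62, 12^256≡52.
353 = 1 + 32 + 64 + 256, so 12^353 ≡ 12·21·46·52 ≡ 14 (mod 79).

14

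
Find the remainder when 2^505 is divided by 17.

By repeated squaring mod 17: 2^1≡2, 2^2≡4, 2^4≡16, 2^8≡1, 2^16≡1, 2^32≡1, 2^64≡1, 2^128≡1, 2^256≡1.
Since 505 = 1 + 8 + 16 + 32 + 64 + 128 + 256 in binary, 2^505 ≡ 2·1·1·1·1·1·1 ≡ 2 (mod 17).

2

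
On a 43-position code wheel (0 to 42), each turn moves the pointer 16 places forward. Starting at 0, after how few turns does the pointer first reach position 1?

35

The inverse of 16 mod 43 is 35 (since 16·35 = 560 ≡ 1).
So x ≡ 35·1 = 35 ≡ 35 (mod 43).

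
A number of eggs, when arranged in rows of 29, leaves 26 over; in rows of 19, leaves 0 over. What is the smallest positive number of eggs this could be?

171

Since 19·26 ≡ 1 (mod 29), take x = 0 + 19·((26−0)·26 mod 29) = 0 + 19·9 = 171.
Check: 171 mod 29 = 26, 171 mod 19 = 0.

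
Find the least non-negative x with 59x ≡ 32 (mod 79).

30

The inverse of 59 mod 79 is 75 (since 59·75 = 4425 ≡ 1).
So x ≡ 75·32 = 2400 ≡ 30 (mod 79).
Check: 59·30 = 1770 = 22·79 + 32.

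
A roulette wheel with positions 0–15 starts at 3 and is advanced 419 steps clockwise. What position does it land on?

6

419 − 26·16 = 3, so 419 ≡ 3 (mod 16).
(3 + 3) mod 16 = 6.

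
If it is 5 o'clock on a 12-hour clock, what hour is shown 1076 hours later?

1076 − 89·12 = 8, so 1076 ≡ 8 (mod 12).
5 + 8 → 1 on a 12-hour dial.

1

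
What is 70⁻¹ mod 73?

24

70·24 = 1680 = 23·73 + 1, so 70⁻¹ ≡ 24 (mod 73).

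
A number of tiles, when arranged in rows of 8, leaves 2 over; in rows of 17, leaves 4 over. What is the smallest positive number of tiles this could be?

x ≡ 2 (mod 8) gives x ∈ {2, 10, 18, 26, 34, 42, 50, 58, …}.
The first of these with x mod 17 = 4 is 106.

106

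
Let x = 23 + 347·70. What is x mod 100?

13

347·70 = 24290.
24290 − 242·100 = 90, so 24290 ≡ 90 (mod 100).
(23 + 90) mod 100 = 13.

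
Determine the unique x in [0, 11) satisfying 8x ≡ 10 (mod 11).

8⁻¹ ≡ 7 (mod 11) because 8·7 = 56 = 5·11 + 1.
So x ≡ 7·10 = 70 ≡ 4 (mod 11).

4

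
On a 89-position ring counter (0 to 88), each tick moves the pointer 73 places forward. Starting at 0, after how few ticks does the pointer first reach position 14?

77

The inverse of 73 mod 89 is 50 (since 73·50 = 3650 ≡ 1).
Multiplying both sides by 50: x ≡ 50·14 = 700 ≡ 77 (mod 89).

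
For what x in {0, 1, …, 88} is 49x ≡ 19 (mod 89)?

24

The inverse of 49 mod 89 is 20 (since 49·20 = 980 ≡ 1).
So x ≡ 20·19 = 380 ≡ 24 (mod 89).
Check: 49·24 = 1176 = 13·89 + 19.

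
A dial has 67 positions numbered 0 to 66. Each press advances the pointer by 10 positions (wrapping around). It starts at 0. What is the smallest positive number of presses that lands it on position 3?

10⁻¹ ≡ 47 (mod 67) because 10·47 = 470 = 7·67 + 1.
Multiplying both sides by 47: x ≡ 47·3 = 141 ≡ 7 (mod 67).

7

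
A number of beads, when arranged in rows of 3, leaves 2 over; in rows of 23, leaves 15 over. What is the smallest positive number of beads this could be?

x ≡ 2 (mod 3) gives x ∈ {2, 5, 8, 11, 14, 17, 20, 23, …}.
The first of these with x mod 23 = 15 is 38.

38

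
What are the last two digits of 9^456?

41

Successive squares of 9 mod 100: 9^1≡9, 9^2≡81, 9^4≡61, 9^8≡21, 9^16≡41, 9^32≡81, 9^64≡61, 9^128≡21, 9^256≡41.
456 = 8 + 64 + 128 + 256, so 9^456 ≡ 21·61·21·41 ≡ 41 (mod 100).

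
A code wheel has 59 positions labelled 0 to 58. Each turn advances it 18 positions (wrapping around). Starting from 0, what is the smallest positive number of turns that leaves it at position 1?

59 = 3·18 + 5
18 = 3·5 + 3
5 = 1·3 + 2
3 = 1·2 + 1
2 = 2·1 + 0
Back-substituting gives 18·23 ≡ 1 (mod 59).

23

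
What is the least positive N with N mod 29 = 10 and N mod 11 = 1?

155

x ≡ 1 (mod 11) gives x ∈ {1, 12, 23, 34, 45, 56, 67, 78, …}.
The first of these with x mod 29 = 10 is 155.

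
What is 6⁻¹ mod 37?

31

6·31 = 186 = 5·37 + 1, so 6⁻¹ ≡ 31 (mod 37).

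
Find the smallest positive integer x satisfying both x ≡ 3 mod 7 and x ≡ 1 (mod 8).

17

x ≡ 3 (mod 7) gives x ∈ {3, 10, 17}.
The first of these with x mod 8 = 1 is 17.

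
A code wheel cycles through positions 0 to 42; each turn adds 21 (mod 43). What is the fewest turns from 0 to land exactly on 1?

21·41 = 861 = 20·43 + 1, so 21⁻¹ ≡ 41 (mod 43).

41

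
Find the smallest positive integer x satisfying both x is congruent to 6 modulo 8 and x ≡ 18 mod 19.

94

x ≡ 6 (mod 8) gives x ∈ {6, 14, 22, 30, 38, 46, 54, 62, …}.
The first of these with x mod 19 = 18 is 94.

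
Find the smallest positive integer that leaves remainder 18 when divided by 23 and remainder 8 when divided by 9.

x ≡ 8 (mod 9) gives x ∈ {8, 17, 26, 35, 44, 53, 62, 71, …}.
The first of these with x mod 23 = 18 is 179.

179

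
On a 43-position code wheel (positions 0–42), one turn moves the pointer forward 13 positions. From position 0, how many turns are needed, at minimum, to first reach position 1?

13·10 = 130 = 3·43 + 1, so 13⁻¹ ≡ 10 (mod 43).

10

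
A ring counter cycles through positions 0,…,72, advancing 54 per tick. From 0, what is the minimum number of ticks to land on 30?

33

The inverse of 54 mod 73 is 23 (since 54·23 = 1242 ≡ 1).
So x ≡ 23·30 = 690 ≡ 33 (mod 73).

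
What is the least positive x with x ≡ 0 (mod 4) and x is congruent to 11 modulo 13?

24

x ≡ 0 (mod 4) gives x ∈ {0, 4, 8, 12, 16, 20, 24}.
The first of these with x mod 13 = 11 is 24.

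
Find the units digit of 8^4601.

Powers of 8 mod 10 repeat with period 4: 8, 4, 2, 6.
4601 mod 4 = 1, so the last digit matches 8^1 = 8.

8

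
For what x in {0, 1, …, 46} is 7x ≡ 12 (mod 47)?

7⁻¹ ≡ 27 (mod 47) because 7·27 = 189 = 4·47 + 1.
So x ≡ 27·12 = 324 ≡ 42 (mod 47).

42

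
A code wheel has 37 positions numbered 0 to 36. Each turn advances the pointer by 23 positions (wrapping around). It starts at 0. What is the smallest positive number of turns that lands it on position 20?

25

23⁻¹ ≡ 29 (mod 37) because 23·29 = 667 = 18·37 + 1.
Multiplying both sides by 29: x ≡ 29·20 = 580 ≡ 25 (mod 37).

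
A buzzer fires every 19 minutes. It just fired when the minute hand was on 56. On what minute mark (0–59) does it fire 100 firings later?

100·19 = 1900.
1900 mod 60 = 40 (since 31·60 = 1860).
(56 + 40) mod 60 = 36.

36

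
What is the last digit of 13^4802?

9

Last digits of 3^n: 3, 9, 7, 1 (period 4).
4802 mod 4 = 2, so the last digit matches 3^2 = 9.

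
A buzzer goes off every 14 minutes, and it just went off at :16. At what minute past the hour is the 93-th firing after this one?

58

93·14 = 1302.
1302 − 21·60 = 42, so 1302 ≡ 42 (mod 60).
(16 + 42) mod 60 = 58.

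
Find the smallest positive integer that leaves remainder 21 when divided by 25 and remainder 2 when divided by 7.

x ≡ 2 (mod 7) gives x ∈ {2, 9, 16, 23, 30, 37, 44, 51, …}.
The first of these with x mod 25 = 21 is 121.

121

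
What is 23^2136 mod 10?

1

The units digit of 23^n cycles with period 4: 3, 9, 7, 1, …
2136 leaves remainder 0 on division by 4, so 23^2136 ends in 1.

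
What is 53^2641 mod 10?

Last digits of 3^n: 3, 9, 7, 1 (period 4).
2641 leaves remainder 1 on division by 4, so 53^2641 ends in 3.

3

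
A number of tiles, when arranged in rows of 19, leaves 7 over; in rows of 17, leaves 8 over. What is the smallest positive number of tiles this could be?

178

x ≡ 8 (mod 17) gives x ∈ {8, 25, 42, 59, 76, 93, 110, 127, …}.
The first of these with x mod 19 = 7 is 178.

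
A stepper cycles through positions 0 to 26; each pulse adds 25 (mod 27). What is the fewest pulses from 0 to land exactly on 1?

27 = 1·25 + 2
25 = 12·2 + 1
2 = 2·1 + 0
Back-substituting gives 25·13 ≡ 1 (mod 27).

13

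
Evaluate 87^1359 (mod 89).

25

By repeated squaring mod 89: 87^1≡87, 87^2≡4, 87^4≡16, 87^8≡78, 87^16≡32, 87^32≡45, 87^64≡67, 87^128≡39, 87^256≡8, 87^512≡64, 87^1024≡2.
1359 = 1 + 2 + 4 + 8 + 64 + 256 + 1024, so 87^1359 ≡ 87·4·16·78·67·8·2 ≡ 25 (mod 89).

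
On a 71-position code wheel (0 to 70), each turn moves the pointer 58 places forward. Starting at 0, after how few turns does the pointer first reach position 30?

25

The inverse of 58 mod 71 is 60 (since 58·60 = 3480 ≡ 1).
So x ≡ 60·30 = 1800 ≡ 25 (mod 71).
Check: 58·25 = 1450 = 20·71 + 30.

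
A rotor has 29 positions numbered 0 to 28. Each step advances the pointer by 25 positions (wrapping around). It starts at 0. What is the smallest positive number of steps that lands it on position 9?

The inverse of 25 mod 29 is 7 (since 25·7 = 175 ≡ 1).
So x ≡ 7·9 = 63 ≡ 5 (mod 29).
Check: 25·5 = 125 = 4·29 + 9.

5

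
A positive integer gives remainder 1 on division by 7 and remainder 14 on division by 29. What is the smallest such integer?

x ≡ 1 (mod 7) gives x ∈ {1, 8, 15, 22, 29, 36, 43}.
The first of these with x mod 29 = 14 is 43.

43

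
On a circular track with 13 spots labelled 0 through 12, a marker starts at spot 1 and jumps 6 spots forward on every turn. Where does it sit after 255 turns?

255·6 = 1530.
1530 = 117·13 + 9, so 1530 mod 13 = 9.
(1 + 9) mod 13 = 10.

10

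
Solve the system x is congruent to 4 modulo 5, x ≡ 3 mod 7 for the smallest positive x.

Since 7·3 ≡ 1 (mod 5), take x = 3 + 7·((4−3)·3 mod 5) = 3 + 7·3 = 24.
Check: 24 mod 5 = 4, 24 mod 7 = 3.

24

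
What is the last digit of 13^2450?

9

Powers of 3 mod 10 repeat with period 4: 3, 9, 7, 1.
2450 leaves remainder 2 on division by 4, so 13^2450 ends in 9.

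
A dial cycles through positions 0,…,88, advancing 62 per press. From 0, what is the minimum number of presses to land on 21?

19

The inverse of 62 mod 89 is 56 (since 62·56 = 3472 ≡ 1).
So x ≡ 56·21 = 1176 ≡ 19 (mod 89).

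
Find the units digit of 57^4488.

Last digits of 7^n: 7, 9, 3, 1 (period 4).
4488 mod 4 = 0, so the last digit matches 7^4 = 1.

1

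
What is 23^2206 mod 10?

The units digit of 23^n cycles with period 4: 3, 9, 7, 1, …
2206 leaves remainder 2 on division by 4, so 23^2206 ends in 9.

9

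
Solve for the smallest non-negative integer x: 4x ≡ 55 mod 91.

4⁻¹ ≡ 23 (mod 91) because 4·23 = 92 = 1·91 + 1.
Multiplying both sides by 23: x ≡ 23·55 = 1265 ≡ 82 (mod 91).

82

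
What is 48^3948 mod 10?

6

Last digits of 8^n: 8, 4, 2, 6 (period 4).
3948 mod 4 = 0, so the last digit matches 8^4 = 6.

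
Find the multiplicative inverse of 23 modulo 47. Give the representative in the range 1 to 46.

23·45 = 1035 = 22·47 + 1, so 23⁻¹ ≡ 45 (mod 47).

45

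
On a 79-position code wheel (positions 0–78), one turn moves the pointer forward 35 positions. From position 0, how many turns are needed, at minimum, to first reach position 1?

79 = 2·35 + 9
35 = 3·9 + 8
9 = 1·8 + 1
8 = 8·1 + 0
Back-substituting gives 35·70 ≡ 1 (mod 79).

70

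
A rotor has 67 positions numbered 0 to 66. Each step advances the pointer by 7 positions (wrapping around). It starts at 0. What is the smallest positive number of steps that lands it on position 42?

The inverse of 7 mod 67 is 48 (since 7·48 = 336 ≡ 1).
Multiplying both sides by 48: x ≡ 48·42 = 2016 ≡ 6 (mod 67).

6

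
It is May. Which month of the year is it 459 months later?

August

459 = 38·12 + 3, so 459 mod 12 = 3.
May + 3 months → August.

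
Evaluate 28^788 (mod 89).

85

Successive squares of 28 mod 89: 28^1≡28, 28^2≡72, 28^4≡22, 28^8≡39, 28^16≡8, 28^32≡64, 28^64≡2, 28^128≡4, 28^256≡16, 28^512≡78.
Since 788 = 4 + 16 + 256 + 512 in binary, 28^788 ≡ 22·8·16·78 ≡ 85 (mod 89).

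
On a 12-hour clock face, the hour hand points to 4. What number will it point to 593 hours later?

9

Dividing 593 by 12 gives quotient 49 and remainder 5.
4 + 5 → 9 on a 12-hour dial.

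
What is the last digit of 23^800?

1

Last digits of 3^n: 3, 9, 7, 1 (period 4).
800 leaves remainder 0 on division by 4, so 23^800 ends in 1.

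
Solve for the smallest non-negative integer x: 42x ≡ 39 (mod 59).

The inverse of 42 mod 59 is 52 (since 42·52 = 2184 ≡ 1).
Multiplying both sides by 52: x ≡ 52·39 = 2028 ≡ 22 (mod 59).

22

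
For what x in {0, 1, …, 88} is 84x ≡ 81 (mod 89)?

55

84⁻¹ ≡ 71 (mod 89) because 84·71 = 5964 = 67·89 + 1.
Multiplying both sides by 71: x ≡ 71·81 = 5751 ≡ 55 (mod 89).
Check: 84·55 = 4620 = 51·89 + 81.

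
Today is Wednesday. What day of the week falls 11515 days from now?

Wednesday

Dividing 11515 by 7 gives quotient 1645 and remainder 0.
Wednesday + 0 days → Wednesday.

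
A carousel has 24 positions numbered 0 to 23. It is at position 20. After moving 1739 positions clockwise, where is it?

1739 mod 24 = 11 (since 72·24 = 1728).
(20 + 11) mod 24 = 7.

7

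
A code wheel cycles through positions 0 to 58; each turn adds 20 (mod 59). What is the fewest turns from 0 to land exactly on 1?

3

20·3 = 60 = 1·59 + 1, so 20⁻¹ ≡ 3 (mod 59).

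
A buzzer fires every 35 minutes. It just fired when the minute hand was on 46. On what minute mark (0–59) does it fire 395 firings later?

11

395·35 = 13825.
13825 = 230·60 + 25, so 13825 mod 60 = 25.
(46 + 25) mod 60 = 11.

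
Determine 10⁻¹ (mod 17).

10·12 = 120 = 7·17 + 1, so 10⁻¹ ≡ 12 (mod 17).

12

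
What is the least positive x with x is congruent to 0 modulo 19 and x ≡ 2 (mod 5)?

Since 5·4 ≡ 1 (mod 19), take x = 2 + 5·((0−2)·4 mod 19) = 2 + 5·11 = 57.
Check: 57 mod 19 = 0, 57 mod 5 = 2.

57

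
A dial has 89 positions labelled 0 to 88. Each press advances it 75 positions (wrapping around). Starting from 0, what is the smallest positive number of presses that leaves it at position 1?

75·19 = 1425 = 16·89 + 1, so 75⁻¹ ≡ 19 (mod 89).

19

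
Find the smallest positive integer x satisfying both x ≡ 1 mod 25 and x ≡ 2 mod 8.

26

x ≡ 2 (mod 8) gives x ∈ {2, 10, 18, 26}.
The first of these with x mod 25 = 1 is 26.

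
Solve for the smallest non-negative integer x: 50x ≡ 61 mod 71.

50⁻¹ ≡ 27 (mod 71) because 50·27 = 1350 = 19·71 + 1.
Multiplying both sides by 27: x ≡ 27·61 = 1647 ≡ 14 (mod 71).
Check: 50·14 = 700 = 9·71 + 61.

14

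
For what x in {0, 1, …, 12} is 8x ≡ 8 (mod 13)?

The inverse of 8 mod 13 is 5 (since 8·5 = 40 ≡ 1).
Multiplying both sides by 5: x ≡ 5·8 = 40 ≡ 1 (mod 13).
Check: 8·1 = 8 = 0·13 + 8.

1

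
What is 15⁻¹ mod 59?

4

15·4 = 60 = 1·59 + 1, so 15⁻¹ ≡ 4 (mod 59).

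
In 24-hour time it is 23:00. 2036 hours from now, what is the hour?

2036 mod 24 = 20 (since 84·24 = 2016).
(23 + 20) mod 24 = 19.

19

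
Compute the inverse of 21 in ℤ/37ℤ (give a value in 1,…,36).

21·30 = 630 = 17·37 + 1, so 21⁻¹ ≡ 30 (mod 37).

30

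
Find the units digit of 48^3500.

Last digits of 8^n: 8, 4, 2, 6 (period 4).
3500 mod 4 = 0, so the last digit matches 8^4 = 6.

6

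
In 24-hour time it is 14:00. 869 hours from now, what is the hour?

19

869 mod 24 = 5 (since 36·24 = 864).
(14 + 5) mod 24 = 19.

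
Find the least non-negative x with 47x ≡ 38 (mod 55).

9

The inverse of 47 mod 55 is 48 (since 47·48 = 2256 ≡ 1).
Multiplying both sides by 48: x ≡ 48·38 = 1824 ≡ 9 (mod 55).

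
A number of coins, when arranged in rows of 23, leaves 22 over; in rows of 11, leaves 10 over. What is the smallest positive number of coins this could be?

x ≡ 10 (mod 11) gives x ∈ {10, 21, 32, 43, 54, 65, 76, 87, …}.
The first of these with x mod 23 = 22 is 252.

252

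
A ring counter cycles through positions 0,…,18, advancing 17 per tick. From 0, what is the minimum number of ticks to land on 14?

The inverse of 17 mod 19 is 9 (since 17·9 = 153 ≡ 1).
So x ≡ 9·14 = 126 ≡ 12 (mod 19).

12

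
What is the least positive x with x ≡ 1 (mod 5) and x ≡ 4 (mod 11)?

Since 11·1 ≡ 1 (mod 5), take x = 4 + 11·((1−4)·1 mod 5) = 4 + 11·2 = 26.
Check: 26 mod 5 = 1, 26 mod 11 = 4.

26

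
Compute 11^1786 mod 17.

Square-and-reduce mod 17: 11^1≡11, 11^2≡2, 11^4≡4, 11^8≡16, 11^16≡1, 11^32≡1, 11^64≡1, 11^128≡1, 11^256≡1, 11^512≡1, 11^1024≡1.
Since 1786 = 2 + 8 + 16 + 32 + 64 + 128 + 512 + 1024 in binary, 11^1786 ≡ 2·16·1·1·1·1·1·1 ≡ 15 (mod 17).

15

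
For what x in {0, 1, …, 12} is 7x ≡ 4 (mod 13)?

8

7⁻¹ ≡ 2 (mod 13) because 7·2 = 14 = 1·13 + 1.
Multiplying both sides by 2: x ≡ 2·4 = 8 ≡ 8 (mod 13).
Check: 7·8 = 56 = 4·13 + 4.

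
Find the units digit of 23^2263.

7

Powers of 3 mod 10 repeat with period 4: 3, 9, 7, 1.
2263 mod 4 = 3, so the last digit matches 3^3 = 7.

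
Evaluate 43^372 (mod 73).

72

Square-and-reduce mod 73: 43^1≡43, 43^2≡24, 43^4≡65, 43^8≡64, 43^16≡8, 43^32≡64, 43^64≡8, 43^128≡64, 43^256≡8.
372 = 4 + 16 + 32 + 64 + 256, so 43^372 ≡ 65·8·64·8·8 ≡ 72 (mod 73).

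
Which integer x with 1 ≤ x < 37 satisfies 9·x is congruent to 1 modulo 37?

33

9·33 = 297 = 8·37 + 1, so 9⁻¹ ≡ 33 (mod 37).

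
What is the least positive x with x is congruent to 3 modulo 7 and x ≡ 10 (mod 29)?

10

x ≡ 3 (mod 7) gives x ∈ {3, 10}.
The first of these with x mod 29 = 10 is 10.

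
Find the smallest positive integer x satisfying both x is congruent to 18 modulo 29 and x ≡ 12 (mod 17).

x ≡ 12 (mod 17) gives x ∈ {12, 29, 46, 63, 80, 97, 114, 131, …}.
The first of these with x mod 29 = 18 is 250.

250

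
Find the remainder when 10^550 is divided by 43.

By repeated squaring mod 43: 10^1≡10, 10^2≡14, 10^4≡24, 10^8≡17, 10^16≡31, 10^32≡15, 10^64≡10, 10^128≡14, 10^256≡24, 10^512≡17.
550 = 2 + 4 + 32 + 512, so 10^550 ≡ 14·24·15·17 ≡ 24 (mod 43).

24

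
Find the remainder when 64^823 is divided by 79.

Square-and-reduce mod 79: 64^1≡64, 64^2≡67, 64^4≡65, 64^8≡38, 64^16≡22, 64^32≡10, 64^64≡21, 64^128≡46, 64^256≡62, 64^512≡52.
Since 823 = 1 + 2 + 4 + 16 + 32 + 256 + 512 in binary, 64^823 ≡ 64·67·65·22·10·62·52 ≡ 65 (mod 79).

65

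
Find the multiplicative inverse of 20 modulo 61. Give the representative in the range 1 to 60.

20·58 = 1160 = 19·61 + 1, so 20⁻¹ ≡ 58 (mod 61).

58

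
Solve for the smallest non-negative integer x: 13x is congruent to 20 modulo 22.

13⁻¹ ≡ 17 (mod 22) because 13·17 = 221 = 10·22 + 1.
Multiplying both sides by 17: x ≡ 17·20 = 340 ≡ 10 (mod 22).

10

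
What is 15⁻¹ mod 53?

46

53 = 3·15 + 8
15 = 1·8 + 7
8 = 1·7 + 1
7 = 7·1 + 0
Back-substituting gives 15·46 ≡ 1 (mod 53).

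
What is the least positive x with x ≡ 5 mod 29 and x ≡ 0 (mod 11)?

x ≡ 0 (mod 11) gives x ∈ {0, 11, 22, 33, 44, 55, 66, 77, …}.
The first of these with x mod 29 = 5 is 121.

121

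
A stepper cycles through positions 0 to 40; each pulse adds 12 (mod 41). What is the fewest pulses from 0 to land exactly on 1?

41 = 3·12 + 5
12 = 2·5 + 2
5 = 2·2 + 1
2 = 2·1 + 0
Back-substituting gives 12·24 ≡ 1 (mod 41).

24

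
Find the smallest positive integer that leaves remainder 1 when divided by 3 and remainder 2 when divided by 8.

10

Since 8·2 ≡ 1 (mod 3), take x = 2 + 8·((1−2)·2 mod 3) = 2 + 8·1 = 10.
Check: 10 mod 3 = 1, 10 mod 8 = 2.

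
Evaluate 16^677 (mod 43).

21

Successive squares of 16 mod 43: 16^1≡16, 16^2≡41, 16^4≡4, 16^8≡16, 16^16≡41, 16^32≡4, 16^64≡16, 16^128≡41, 16^256≡4, 16^512≡16.
Since 677 = 1 + 4 + 32 + 128 + 512 in binary, 16^677 ≡ 16·4·4·41·16 ≡ 21 (mod 43).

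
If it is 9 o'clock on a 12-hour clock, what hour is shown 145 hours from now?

145 mod 12 = 1 (since 12·12 = 144).
9 + 1 → 10 on a 12-hour dial.

10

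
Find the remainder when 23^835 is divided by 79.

By repeated squaring mod 79: 23^1≡23, 23^2≡55, 23^4≡23, 23^8≡55, 23^16≡23, 23^32≡55, 23^64≡23, 23^128≡55, 23^256≡23, 23^512≡55.
835 = 1 + 2 + 64 + 256 + 512, so 23^835 ≡ 23·55·23·23·55 ≡ 23 (mod 79).

23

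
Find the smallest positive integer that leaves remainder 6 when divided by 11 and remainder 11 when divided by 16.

Since 16·9 ≡ 1 (mod 11), take x = 11 + 16·((6−11)·9 mod 11) = 11 + 16·10 = 171.
Check: 171 mod 11 = 6, 171 mod 16 = 11.

171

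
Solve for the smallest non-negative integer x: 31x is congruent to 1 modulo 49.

19

The inverse of 31 mod 49 is 19 (since 31·19 = 589 ≡ 1).
Multiplying both sides by 19: x ≡ 19·1 = 19 ≡ 19 (mod 49).
Check: 31·19 = 589 = 12·49 + 1.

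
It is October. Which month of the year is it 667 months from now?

May

667 − 55·12 = 7, so 667 ≡ 7 (mod 12).
October + 7 months → May.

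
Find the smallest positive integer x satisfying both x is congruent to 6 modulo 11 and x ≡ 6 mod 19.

6

x ≡ 6 (mod 11) gives x ∈ {6}.
The first of these with x mod 19 = 6 is 6.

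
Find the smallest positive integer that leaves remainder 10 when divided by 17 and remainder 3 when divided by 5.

78

x ≡ 3 (mod 5) gives x ∈ {3, 8, 13, 18, 23, 28, 33, 38, …}.
The first of these with x mod 17 = 10 is 78.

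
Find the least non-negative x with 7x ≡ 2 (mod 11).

5

The inverse of 7 mod 11 is 8 (since 7·8 = 56 ≡ 1).
Multiplying both sides by 8: x ≡ 8·2 = 16 ≡ 5 (mod 11).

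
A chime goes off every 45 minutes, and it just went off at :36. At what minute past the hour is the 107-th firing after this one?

107·45 = 4815.
Dividing 4815 by 60 gives quotient 80 and remainder 15.
(36 + 15) mod 60 = 51.

51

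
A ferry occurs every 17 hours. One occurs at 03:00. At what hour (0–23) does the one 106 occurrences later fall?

5

106·17 = 1802.
1802 mod 24 = 2 (since 75·24 = 1800).
(3 + 2) mod 24 = 5.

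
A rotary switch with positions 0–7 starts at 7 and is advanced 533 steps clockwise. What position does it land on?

Dividing 533 by 8 gives quotient 66 and remainder 5.
(7 + 5) mod 8 = 4.

4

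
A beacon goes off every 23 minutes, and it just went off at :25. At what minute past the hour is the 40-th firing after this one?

40·23 = 920.
920 mod 60 = 20 (since 15·60 = 900).
(25 + 20) mod 60 = 45.

45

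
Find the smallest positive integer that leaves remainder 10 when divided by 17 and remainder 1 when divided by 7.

Since 7·5 ≡ 1 (mod 17), take x = 1 + 7·((10−1)·5 mod 17) = 1 + 7·11 = 78.
Check: 78 mod 17 = 10, 78 mod 7 = 1.

78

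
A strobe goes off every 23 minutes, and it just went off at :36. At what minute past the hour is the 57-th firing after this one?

27

57·23 = 1311.
1311 mod 60 = 51 (since 21·60 = 1260).
(36 + 51) mod 60 = 27.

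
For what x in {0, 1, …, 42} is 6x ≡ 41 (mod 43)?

The inverse of 6 mod 43 is 36 (since 6·36 = 216 ≡ 1).
So x ≡ 36·41 = 1476 ≡ 14 (mod 43).

14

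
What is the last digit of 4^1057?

Last digits of 4^n: 4, 6 (period 2).
1057 mod 2 = 1, so the last digit matches 4^1 = 4.

4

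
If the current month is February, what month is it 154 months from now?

December

154 mod 12 = 10 (since 12·12 = 144).
February + 10 months → December.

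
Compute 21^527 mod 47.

By repeated squaring mod 47: 21^1≡21, 21^2≡18, 21^4≡42, 21^8≡25, 21^16≡14, 21^32≡8, 21^64≡17, 21^128≡7, 21^256≡2, 21^512≡4.
Since 527 = 1 + 2 + 4 + 8 + 512 in binary, 21^527 ≡ 21·18·42·25·4 ≡ 34 (mod 47).

34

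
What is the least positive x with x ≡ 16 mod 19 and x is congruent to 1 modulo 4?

x ≡ 1 (mod 4) gives x ∈ {1, 5, 9, 13, 17, 21, 25, 29, …}.
The first of these with x mod 19 = 16 is 73.

73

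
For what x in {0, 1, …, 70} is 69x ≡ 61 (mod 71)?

5

The inverse of 69 mod 71 is 35 (since 69·35 = 2415 ≡ 1).
So x ≡ 35·61 = 2135 ≡ 5 (mod 71).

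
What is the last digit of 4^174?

The units digit of 4^n cycles with period 2: 4, 6, …
174 mod 2 = 0, so the last digit matches 4^2 = 6.

6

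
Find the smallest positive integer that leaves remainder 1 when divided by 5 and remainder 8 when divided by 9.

x ≡ 1 (mod 5) gives x ∈ {1, 6, 11, 16, 21, 26}.
The first of these with x mod 9 = 8 is 26.

26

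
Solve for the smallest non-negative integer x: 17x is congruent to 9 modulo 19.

5

17⁻¹ ≡ 9 (mod 19) because 17·9 = 153 = 8·19 + 1.
So x ≡ 9·9 = 81 ≡ 5 (mod 19).
Check: 17·5 = 85 = 4·19 + 9.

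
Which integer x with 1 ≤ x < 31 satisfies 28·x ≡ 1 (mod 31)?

31 = 1·28 + 3
28 = 9·3 + 1
3 = 3·1 + 0
Back-substituting gives 28·10 ≡ 1 (mod 31).

10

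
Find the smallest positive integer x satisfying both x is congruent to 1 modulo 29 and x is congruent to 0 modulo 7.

175

Since 7·25 ≡ 1 (mod 29), take x = 0 + 7·((1−0)·25 mod 29) = 0 + 7·25 = 175.
Check: 175 mod 29 = 1, 175 mod 7 = 0.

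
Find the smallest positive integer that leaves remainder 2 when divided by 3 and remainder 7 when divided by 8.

23

x ≡ 2 (mod 3) gives x ∈ {2, 5, 8, 11, 14, 17, 20, 23}.
The first of these with x mod 8 = 7 is 23.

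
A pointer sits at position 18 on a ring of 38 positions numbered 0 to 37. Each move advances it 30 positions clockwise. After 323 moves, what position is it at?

323·30 = 9690.
Dividing 9690 by 38 gives quotient 255 and remainder 0.
(18 + 0) mod 38 = 18.

18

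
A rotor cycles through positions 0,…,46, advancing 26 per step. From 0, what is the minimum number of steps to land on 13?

26⁻¹ ≡ 38 (mod 47) because 26·38 = 988 = 21·47 + 1.
Multiplying both sides by 38: x ≡ 38·13 = 494 ≡ 24 (mod 47).

24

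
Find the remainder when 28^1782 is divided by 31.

8

By repeated squaring mod 31: 28^1≡28, 28^2≡9, 28^4≡19, 28^8≡20, 28^16≡28, 28^32≡9, 28^64≡19, 28^128≡20, 28^256≡28, 28^512≡9, 28^1024≡19.
1782 = 2 + 4 + 16 + 32 + 64 + 128 + 512 + 1024, so 28^1782 ≡ 9·19·28·9·19·20·9·19 ≡ 8 (mod 31).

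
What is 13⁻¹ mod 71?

11

13·11 = 143 = 2·71 + 1, so 13⁻¹ ≡ 11 (mod 71).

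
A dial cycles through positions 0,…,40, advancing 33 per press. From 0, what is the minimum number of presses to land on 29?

33⁻¹ ≡ 5 (mod 41) because 33·5 = 165 = 4·41 + 1.
So x ≡ 5·29 = 145 ≡ 22 (mod 41).
Check: 33·22 = 726 = 17·41 + 29.

22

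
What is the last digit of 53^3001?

3

Last digits of 3^n: 3, 9, 7, 1 (period 4).
3001 mod 4 = 1, so the last digit matches 3^1 = 3.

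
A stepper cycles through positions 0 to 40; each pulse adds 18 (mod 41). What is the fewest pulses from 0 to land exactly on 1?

18·16 = 288 = 7·41 + 1, so 18⁻¹ ≡ 16 (mod 41).

16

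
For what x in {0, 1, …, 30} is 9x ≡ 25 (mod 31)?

20

9⁻¹ ≡ 7 (mod 31) because 9·7 = 63 = 2·31 + 1.
Multiplying both sides by 7: x ≡ 7·25 = 175 ≡ 20 (mod 31).
Check: 9·20 = 180 = 5·31 + 25.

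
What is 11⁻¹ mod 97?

97 = 8·11 + 9
11 = 1·9 + 2
9 = 4·2 + 1
2 = 2·1 + 0
Back-substituting gives 11·53 ≡ 1 (mod 97).

53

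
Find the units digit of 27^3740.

1

Powers of 7 mod 10 repeat with period 4: 7, 9, 3, 1.
3740 leaves remainder 0 on division by 4, so 27^3740 ends in 1.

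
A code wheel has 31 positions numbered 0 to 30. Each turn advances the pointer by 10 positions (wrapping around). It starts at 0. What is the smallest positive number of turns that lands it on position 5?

16

The inverse of 10 mod 31 is 28 (since 10·28 = 280 ≡ 1).
So x ≡ 28·5 = 140 ≡ 16 (mod 31).
Check: 10·16 = 160 = 5·31 + 5.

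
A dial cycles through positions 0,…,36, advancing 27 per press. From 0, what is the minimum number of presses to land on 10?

36

27⁻¹ ≡ 11 (mod 37) because 27·11 = 297 = 8·37 + 1.
So x ≡ 11·10 = 110 ≡ 36 (mod 37).
Check: 27·36 = 972 = 26·37 + 10.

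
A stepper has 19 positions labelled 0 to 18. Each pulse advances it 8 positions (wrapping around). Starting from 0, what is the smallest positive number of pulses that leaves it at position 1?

12

19 = 2·8 + 3
8 = 2·3 + 2
3 = 1·2 + 1
2 = 2·1 + 0
Back-substituting gives 8·12 ≡ 1 (mod 19).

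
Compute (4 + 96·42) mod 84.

4

96·42 = 4032.
4032 = 48·84 + 0, so 4032 mod 84 = 0.
(4 + 0) mod 84 = 4.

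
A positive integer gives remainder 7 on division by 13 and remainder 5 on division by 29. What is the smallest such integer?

Since 29·9 ≡ 1 (mod 13), take x = 5 + 29·((7−5)·9 mod 13) = 5 + 29·5 = 150.
Check: 150 mod 13 = 7, 150 mod 29 = 5.

150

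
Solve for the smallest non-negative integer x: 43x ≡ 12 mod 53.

20

43⁻¹ ≡ 37 (mod 53) because 43·37 = 1591 = 30·53 + 1.
So x ≡ 37·12 = 444 ≡ 20 (mod 53).
Check: 43·20 = 860 = 16·53 + 12.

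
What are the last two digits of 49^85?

By repeated squaring mod 100: 49^1≡49, 49^2≡1, 49^4≡1, 49^8≡1, 49^16≡1, 49^32≡1, 49^64≡1.
Since 85 = 1 + 4 + 16 + 64 in binary, 49^85 ≡ 49·1·1·1 ≡ 49 (mod 100).

49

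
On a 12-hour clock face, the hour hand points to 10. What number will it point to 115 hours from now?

5

Dividing 115 by 12 gives quotient 9 and remainder 7.
10 + 7 → 5 on a 12-hour dial.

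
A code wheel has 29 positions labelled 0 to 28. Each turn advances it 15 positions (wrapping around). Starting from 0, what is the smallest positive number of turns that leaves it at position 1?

2

29 = 1·15 + 14
15 = 1·14 + 1
14 = 14·1 + 0
Back-substituting gives 15·2 ≡ 1 (mod 29).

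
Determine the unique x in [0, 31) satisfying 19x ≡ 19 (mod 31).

1

19⁻¹ ≡ 18 (mod 31) because 19·18 = 342 = 11·31 + 1.
Multiplying both sides by 18: x ≡ 18·19 = 342 ≡ 1 (mod 31).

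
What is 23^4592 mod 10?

Last digits of 3^n: 3, 9, 7, 1 (period 4).
4592 leaves remainder 0 on division by 4, so 23^4592 ends in 1.

1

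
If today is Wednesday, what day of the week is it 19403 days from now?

19403 = 2771·7 + 6, so 19403 mod 7 = 6.
Wednesday + 6 days → Tuesday.

Tuesday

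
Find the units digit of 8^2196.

The units digit of 8^n cycles with period 4: 8, 4, 2, 6, …
2196 leaves remainder 0 on division by 4, so 8^2196 ends in 6.

6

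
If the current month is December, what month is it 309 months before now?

March

309 − 25·12 = 9, so 309 ≡ 9 (mod 12).
December − 9 months → March.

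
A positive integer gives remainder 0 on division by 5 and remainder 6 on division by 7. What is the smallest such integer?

x ≡ 0 (mod 5) gives x ∈ {0, 5, 10, 15, 20}.
The first of these with x mod 7 = 6 is 20.

20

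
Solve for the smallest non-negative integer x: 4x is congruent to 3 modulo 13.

The inverse of 4 mod 13 is 10 (since 4·10 = 40 ≡ 1).
So x ≡ 10·3 = 30 ≡ 4 (mod 13).
Check: 4·4 = 16 = 1·13 + 3.

4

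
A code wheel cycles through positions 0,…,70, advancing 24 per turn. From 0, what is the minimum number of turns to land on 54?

20

The inverse of 24 mod 71 is 3 (since 24·3 = 72 ≡ 1).
Multiplying both sides by 3: x ≡ 3·54 = 162 ≡ 20 (mod 71).
Check: 24·20 = 480 = 6·71 + 54.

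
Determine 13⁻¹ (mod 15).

13·7 = 91 = 6·15 + 1, so 13⁻¹ ≡ 7 (mod 15).

7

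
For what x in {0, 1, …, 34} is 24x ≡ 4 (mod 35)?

6

24⁻¹ ≡ 19 (mod 35) because 24·19 = 456 = 13·35 + 1.
Multiplying both sides by 19: x ≡ 19·4 = 76 ≡ 6 (mod 35).
Check: 24·6 = 144 = 4·35 + 4.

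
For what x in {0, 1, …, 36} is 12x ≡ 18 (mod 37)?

20

12⁻¹ ≡ 34 (mod 37) because 12·34 = 408 = 11·37 + 1.
So x ≡ 34·18 = 612 ≡ 20 (mod 37).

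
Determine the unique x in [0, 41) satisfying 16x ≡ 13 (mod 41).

16⁻¹ ≡ 18 (mod 41) because 16·18 = 288 = 7·41 + 1.
So x ≡ 18·13 = 234 ≡ 29 (mod 41).

29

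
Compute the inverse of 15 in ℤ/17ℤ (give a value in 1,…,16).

17 = 1·15 + 2
15 = 7·2 + 1
2 = 2·1 + 0
Back-substituting gives 15·8 ≡ 1 (mod 17).

8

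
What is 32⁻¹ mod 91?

32·37 = 1184 = 13·91 + 1, so 32⁻¹ ≡ 37 (mod 91).

37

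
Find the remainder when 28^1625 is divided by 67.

Successive squares of 28 mod 67: 28^1≡28, 28^2≡47, 28^4≡65, 28^8≡4, 28^16≡16, 28^32≡55, 28^64≡10, 28^128≡33, 28^256≡17, 28^512≡21, 28^1024≡39.
1625 = 1 + 8 + 16 + 64 + 512 + 1024, so 28^1625 ≡ 28·4·16·10·21·39 ≡ 63 (mod 67).

63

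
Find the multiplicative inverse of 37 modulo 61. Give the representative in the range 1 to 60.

61 = 1·37 + 24
37 = 1·24 + 13
24 = 1·13 + 11
13 = 1·11 + 2
11 = 5·2 + 1
2 = 2·1 + 0
Back-substituting gives 37·33 ≡ 1 (mod 61).

33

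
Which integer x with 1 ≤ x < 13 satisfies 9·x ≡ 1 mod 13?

13 = 1·9 + 4
9 = 2·4 + 1
4 = 4·1 + 0
Back-substituting gives 9·3 ≡ 1 (mod 13).

3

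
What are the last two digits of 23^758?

Square-and-reduce mod 100: 23^1≡23, 23^2≡29, 23^4≡41, 23^8≡81, 23^16≡61, 23^32≡21, 23^64≡41, 23^128≡81, 23^256≡61, 23^512≡21.
Since 758 = 2 + 4 + 16 + 32 + 64 + 128 + 512 in binary, 23^758 ≡ 29·41·61·21·41·81·21 ≡ 69 (mod 100).

69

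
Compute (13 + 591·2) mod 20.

591·2 = 1182.
1182 = 59·20 + 2, so 1182 mod 20 = 2.
(13 + 2) mod 20 = 15.

15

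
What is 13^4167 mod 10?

Last digits of 3^n: 3, 9, 7, 1 (period 4).
4167 leaves remainder 3 on division by 4, so 13^4167 ends in 7.

7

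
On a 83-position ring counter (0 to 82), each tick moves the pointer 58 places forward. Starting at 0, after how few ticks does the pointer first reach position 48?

18

The inverse of 58 mod 83 is 73 (since 58·73 = 4234 ≡ 1).
So x ≡ 73·48 = 3504 ≡ 18 (mod 83).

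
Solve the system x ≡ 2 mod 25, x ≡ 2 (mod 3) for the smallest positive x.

2

x ≡ 2 (mod 3) gives x ∈ {2}.
The first of these with x mod 25 = 2 is 2.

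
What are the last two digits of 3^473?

23

Square-and-reduce mod 100: 3^1≡3, 3^2≡9, 3^4≡81, 3^8≡61, 3^16≡21, 3^32≡41, 3^64≡81, 3^128≡61, 3^256≡21.
473 = 1 + 8 + 16 + 64 + 128 + 256, so 3^473 ≡ 3·61·21·81·61·21 ≡ 23 (mod 100).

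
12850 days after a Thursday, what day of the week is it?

Tuesday

Dividing 12850 by 7 gives quotient 1835 and remainder 5.
Thursday + 5 days → Tuesday.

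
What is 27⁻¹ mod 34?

27·29 = 783 = 23·34 + 1, so 27⁻¹ ≡ 29 (mod 34).

29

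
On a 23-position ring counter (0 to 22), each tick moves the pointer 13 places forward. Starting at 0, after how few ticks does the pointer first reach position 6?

4

13⁻¹ ≡ 16 (mod 23) because 13·16 = 208 = 9·23 + 1.
So x ≡ 16·6 = 96 ≡ 4 (mod 23).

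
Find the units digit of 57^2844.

1

Last digits of 7^n: 7, 9, 3, 1 (period 4).
2844 mod 4 = 0, so the last digit matches 7^4 = 1.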